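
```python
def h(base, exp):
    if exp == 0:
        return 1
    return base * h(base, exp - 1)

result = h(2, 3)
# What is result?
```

h(2, 3) = 2 * 2 * 2 = 8

Answer: 8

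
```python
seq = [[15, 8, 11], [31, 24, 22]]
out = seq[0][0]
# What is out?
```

Trace:
`seq = [[15, 8, 11], [31, 24, 22]]` → seq = [[15, 8, 11], [31, 24, 22]]
`out = seq[0][0]` → out = 15
So out = 15

Answer: 15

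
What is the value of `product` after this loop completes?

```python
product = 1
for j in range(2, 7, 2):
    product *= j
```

Product of even numbers 2 to 6
`product` takes the values: 1 → 2 → 8 → 48

Answer: 48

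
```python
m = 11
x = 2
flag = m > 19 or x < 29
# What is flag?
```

Trace:
`m = 11` → m = 11
`x = 2` → x = 2
`flag = m > 19 or x < 29` → flag = True
So flag = True

Answer: True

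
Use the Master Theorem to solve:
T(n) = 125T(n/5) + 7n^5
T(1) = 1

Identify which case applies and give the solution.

a=125, b=5, f(n)=7n^5. log_5(125) = 3. Since c=5 > 3 and the regularity condition holds (125(n/5)^5 = (125/5^5)n^5 with 125/5^5 < 1), Case 3 applies: T(n) = Θ(f(n)) = O(n^5).

Answer: O(n^5) - Case 3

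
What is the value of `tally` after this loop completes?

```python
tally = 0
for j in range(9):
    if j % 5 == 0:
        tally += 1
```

Count numbers divisible by 5 in range(9)
`tally` takes the values: 0 → 1 → 2

Answer: 2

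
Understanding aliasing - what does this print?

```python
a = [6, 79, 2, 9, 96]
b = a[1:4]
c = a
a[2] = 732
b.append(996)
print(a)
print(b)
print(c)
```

Key concept: slice vs alias.
Step by step:
`a = [6, 79, 2, 9, 96]` → a = [6, 79, 2, 9, 96]
`b = a[1:4]` → b = [79, 2, 9]
`c = a` → c = [6, 79, 2, 9, 96] (same object as a)
`a[2] = 732` → a = [6, 79, 732, 9, 96] (same object as c); c = [6, 79, 732, 9, 96] (same object as a)
`b.append(996)` → b = [79, 2, 9, 996]
`print(a)` → prints [6, 79, 732, 9, 96]
`print(b)` → prints [79, 2, 9, 996]
`print(c)` → prints [6, 79, 732, 9, 96]

Answer:
[6, 79, 732, 9, 96]
[79, 2, 9, 996]
[6, 79, 732, 9, 96]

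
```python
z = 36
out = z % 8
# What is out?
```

Trace:
`z = 36` → z = 36
`out = z % 8` → out = 4
So out = 4

Answer: 4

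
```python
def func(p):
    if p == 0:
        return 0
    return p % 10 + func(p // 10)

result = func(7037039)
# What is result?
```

Sum of digits of 7037039: 9 + 3 + 0 + 7 + 3 + 0 + 7 = 29

Answer: 29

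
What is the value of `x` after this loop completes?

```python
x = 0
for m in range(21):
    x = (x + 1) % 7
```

Increment mod 7, 21 times = 0
`x` takes the values: 0 → 1 → 2 → 3 → 4 → 5 → 6 → 0 → 1 → 2 → 3 → 4 → 5 → 6 → 0 → 1 → 2 → 3 → 4 → 5 → 6 → 0

Answer: 0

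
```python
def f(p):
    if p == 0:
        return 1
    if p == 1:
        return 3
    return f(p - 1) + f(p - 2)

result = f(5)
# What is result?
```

Build up from base cases: f(0)=1, f(1)=3, f(2)=4, f(3)=7, f(4)=11, f(5)=18

Answer: 18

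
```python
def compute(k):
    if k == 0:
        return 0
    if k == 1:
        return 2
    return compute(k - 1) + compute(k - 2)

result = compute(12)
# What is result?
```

Build up from base cases: compute(0)=0, compute(1)=2, compute(2)=2, compute(3)=4, compute(4)=6, compute(5)=10, compute(6)=16, ..., compute(12)=288

Answer: 288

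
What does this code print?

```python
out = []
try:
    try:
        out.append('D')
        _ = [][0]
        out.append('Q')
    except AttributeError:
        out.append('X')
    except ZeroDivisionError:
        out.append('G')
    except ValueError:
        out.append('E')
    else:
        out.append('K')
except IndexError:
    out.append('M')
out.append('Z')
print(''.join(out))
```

Execution trace: 'D' (inner try body) → 'M' (outer except IndexError) → 'Z' (after the try/except). Output: DMZ

Answer: DMZ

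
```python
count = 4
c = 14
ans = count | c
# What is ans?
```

Trace:
`count = 4` → count = 4
`c = 14` → c = 14
`ans = count | c` → ans = 14
So ans = 14

Answer: 14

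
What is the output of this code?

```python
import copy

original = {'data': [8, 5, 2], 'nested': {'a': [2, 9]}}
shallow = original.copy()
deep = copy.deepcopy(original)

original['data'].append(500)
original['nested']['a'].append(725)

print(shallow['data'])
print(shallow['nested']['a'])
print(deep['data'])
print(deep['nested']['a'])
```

Key concept: comparing shallow vs deep copy.
Step by step:
`original = {'data': [8, 5, 2], 'nested': {'a': [2, 9]}}` → original = {'data': [8, 5, 2], 'nested': {'a': [2, 9]}}
`shallow = original.copy()` → shallow = {'data': [8, 5, 2], 'nested': {'a': [2, 9]}}
`deep = copy.deepcopy(original)` → deep = {'data': [8, 5, 2], 'nested': {'a': [2, 9]}}
`original['data'].append(500)` → original = {'data': [8, 5, 2, 500], 'nested': {'a': [2, 9]}}; shallow = {'data': [8, 5, 2, 500], 'nested': {'a': [2, 9]}}
`original['nested']['a'].append(725)` → original = {'data': [8, 5, 2, 500], 'nested': {'a': [2, 9, 725]}}; shallow = {'data': [8, 5, 2, 500], 'nested': {'a': [2, 9, 725]}}
`print(shallow['data'])` → prints [8, 5, 2, 500]
`print(shallow['nested']['a'])` → prints [2, 9, 725]
`print(deep['data'])` → prints [8, 5, 2]
`print(deep['nested']['a'])` → prints [2, 9]

Answer:
[8, 5, 2, 500]
[2, 9, 725]
[8, 5, 2]
[2, 9]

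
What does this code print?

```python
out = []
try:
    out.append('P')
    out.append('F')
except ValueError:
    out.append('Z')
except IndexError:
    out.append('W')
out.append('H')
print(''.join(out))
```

Execution trace: 'P' (try body) → 'F' (try body, no exception) → 'H' (after the try/except). Output: PFH

Answer: PFH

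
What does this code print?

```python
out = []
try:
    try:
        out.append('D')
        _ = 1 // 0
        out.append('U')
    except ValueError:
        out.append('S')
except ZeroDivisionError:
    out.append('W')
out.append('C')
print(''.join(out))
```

Execution trace: 'D' (try body) → 'W' (outer except ZeroDivisionError) → 'C' (after the try/except). Output: DWC

Answer: DWC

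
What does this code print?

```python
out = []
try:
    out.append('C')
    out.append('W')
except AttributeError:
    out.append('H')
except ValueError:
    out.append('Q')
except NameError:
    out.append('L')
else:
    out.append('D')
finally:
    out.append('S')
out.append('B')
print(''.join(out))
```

Execution trace: 'C' (try body) → 'W' (try body, no exception) → 'D' (else) → 'S' (finally) → 'B' (after the try/except). Output: CWDSB

Answer: CWDSB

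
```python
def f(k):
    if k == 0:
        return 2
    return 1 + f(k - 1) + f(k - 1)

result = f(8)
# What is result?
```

f(k) = 1 + 2·f(k-1), f(0)=2. Closed form: (2+1)·2^8 - 1 = 767.

Answer: 767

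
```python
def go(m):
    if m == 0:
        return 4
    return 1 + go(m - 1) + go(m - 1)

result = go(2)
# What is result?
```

go(m) = 1 + 2·go(m-1), go(0)=4. Closed form: (4+1)·2^2 - 1 = 19.

Answer: 19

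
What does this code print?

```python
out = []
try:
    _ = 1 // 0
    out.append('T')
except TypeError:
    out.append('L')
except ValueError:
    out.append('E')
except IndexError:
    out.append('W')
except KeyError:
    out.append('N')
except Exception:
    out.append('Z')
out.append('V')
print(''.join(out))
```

Execution trace: 'Z' (except Exception) → 'V' (after the try/except). Output: ZV

Answer: ZV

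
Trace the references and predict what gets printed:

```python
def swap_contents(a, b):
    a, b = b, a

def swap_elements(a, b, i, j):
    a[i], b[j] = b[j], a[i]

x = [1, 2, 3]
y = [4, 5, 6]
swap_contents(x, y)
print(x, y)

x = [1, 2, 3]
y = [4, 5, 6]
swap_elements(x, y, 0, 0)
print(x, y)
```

Key concept: parameter rebinding vs mutation.
Step by step:
`x = [1, 2, 3]` → x = [1, 2, 3]
`y = [4, 5, 6]` → y = [4, 5, 6]
`swap_contents(x, y)` → no visible change to tracked variables
`print(x, y)` → prints [1, 2, 3] [4, 5, 6]
`x = [1, 2, 3]` → x = [1, 2, 3]
`y = [4, 5, 6]` → y = [4, 5, 6]
`swap_elements(x, y, 0, 0)` → x = [4, 2, 3]; y = [1, 5, 6]
`print(x, y)` → prints [4, 2, 3] [1, 5, 6]

Answer:
[1, 2, 3] [4, 5, 6]
[4, 2, 3] [1, 5, 6]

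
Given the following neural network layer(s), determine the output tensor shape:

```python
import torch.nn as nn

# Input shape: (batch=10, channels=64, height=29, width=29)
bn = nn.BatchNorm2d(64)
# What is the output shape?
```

Input: (10, 64, 29, 29) -> Output: (10, 64, 29, 29)

Answer: (10, 64, 29, 29)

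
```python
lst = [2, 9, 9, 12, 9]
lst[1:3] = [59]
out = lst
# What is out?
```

Trace:
`lst = [2, 9, 9, 12, 9]` → lst = [2, 9, 9, 12, 9]
`lst[1:3] = [59]` → lst = [2, 59, 12, 9]
`out = lst` → out = [2, 59, 12, 9]
So out = [2, 59, 12, 9]

Answer: [2, 59, 12, 9]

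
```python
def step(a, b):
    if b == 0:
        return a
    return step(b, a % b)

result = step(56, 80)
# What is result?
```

step(56, 80) -> step(80, 56) -> step(56, 24) -> step(24, 8) -> step(8, 0) -> 8

Answer: 8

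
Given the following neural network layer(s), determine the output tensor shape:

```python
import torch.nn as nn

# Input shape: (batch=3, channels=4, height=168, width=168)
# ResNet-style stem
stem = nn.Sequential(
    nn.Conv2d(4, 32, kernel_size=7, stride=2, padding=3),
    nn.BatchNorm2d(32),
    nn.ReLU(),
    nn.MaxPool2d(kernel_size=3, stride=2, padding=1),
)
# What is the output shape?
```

Input: (3, 4, 168, 168) -> after Conv2d 7x7 stride=2: (3, 32, 84, 84) -> Output: (3, 32, 42, 42)

Answer: (3, 32, 42, 42)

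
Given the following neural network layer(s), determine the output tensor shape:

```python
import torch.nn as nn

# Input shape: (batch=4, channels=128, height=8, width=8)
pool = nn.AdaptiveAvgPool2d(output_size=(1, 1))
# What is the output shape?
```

Input: (4, 128, 8, 8) -> Output: (4, 128, 1, 1)

Answer: (4, 128, 1, 1)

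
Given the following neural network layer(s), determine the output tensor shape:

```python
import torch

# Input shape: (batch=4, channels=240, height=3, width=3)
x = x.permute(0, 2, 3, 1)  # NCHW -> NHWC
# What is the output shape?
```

Input: (4, 240, 3, 3) -> Output: (4, 3, 3, 240)

Answer: (4, 3, 3, 240)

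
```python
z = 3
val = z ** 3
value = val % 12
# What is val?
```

Trace:
`z = 3` → z = 3
`val = z ** 3` → val = 27
`value = val % 12` → value = 3
So val = 27

Answer: 27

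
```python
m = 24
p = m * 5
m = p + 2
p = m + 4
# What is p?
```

Trace:
`m = 24` → m = 24
`p = m * 5` → p = 120
`m = p + 2` → m = 122
`p = m + 4` → p = 126
So p = 126

Answer: 126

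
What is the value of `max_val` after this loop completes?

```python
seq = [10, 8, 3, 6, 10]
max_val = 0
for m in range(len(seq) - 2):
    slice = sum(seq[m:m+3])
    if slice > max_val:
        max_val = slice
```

Max sum of 3-element window in [10, 8, 3, 6, 10]
`max_val` takes the values: 0 → 21

Answer: 21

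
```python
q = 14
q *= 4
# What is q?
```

Trace:
`q = 14` → q = 14
`q *= 4` → q = 56
So q = 56

Answer: 56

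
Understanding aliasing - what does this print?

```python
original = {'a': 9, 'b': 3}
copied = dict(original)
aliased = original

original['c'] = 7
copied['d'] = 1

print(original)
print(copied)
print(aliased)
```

Key concept: dict() creates copy, assignment creates alias.
Step by step:
`original = {'a': 9, 'b': 3}` → original = {'a': 9, 'b': 3}
`copied = dict(original)` → copied = {'a': 9, 'b': 3}
`aliased = original` → aliased = {'a': 9, 'b': 3} (same object as original)
`original['c'] = 7` → original = {'a': 9, 'b': 3, 'c': 7} (same object as aliased); aliased = {'a': 9, 'b': 3, 'c': 7} (same object as original)
`copied['d'] = 1` → copied = {'a': 9, 'b': 3, 'd': 1}
`print(original)` → prints {'a': 9, 'b': 3, 'c': 7}
`print(copied)` → prints {'a': 9, 'b': 3, 'd': 1}
`print(aliased)` → prints {'a': 9, 'b': 3, 'c': 7}

Answer:
{'a': 9, 'b': 3, 'c': 7}
{'a': 9, 'b': 3, 'd': 1}
{'a': 9, 'b': 3, 'c': 7}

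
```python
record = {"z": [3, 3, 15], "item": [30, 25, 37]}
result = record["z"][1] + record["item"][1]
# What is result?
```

Trace:
`record = {"z": [3, 3, 15], "item": [30, 25, 37]}` → record = {'z': [3, 3, 15], 'item': [30, 25, 37]}
`result = record["z"][1] + record["item"][1]` → result = 28
So result = 28

Answer: 28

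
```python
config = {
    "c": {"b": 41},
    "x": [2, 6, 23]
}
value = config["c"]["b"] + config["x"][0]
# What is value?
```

Trace:
`config = { ...` → config = {'c': {'b': 41}, 'x': [2, 6, 23]}
`value = config["c"]["b"] + config["x"][0]` → value = 43
So value = 43

Answer: 43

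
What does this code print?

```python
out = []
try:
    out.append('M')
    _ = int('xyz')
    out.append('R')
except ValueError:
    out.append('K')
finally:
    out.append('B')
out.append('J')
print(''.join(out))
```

Execution trace: 'M' (try body) → 'K' (except ValueError) → 'B' (finally) → 'J' (after the try/except). Output: MKBJ

Answer: MKBJ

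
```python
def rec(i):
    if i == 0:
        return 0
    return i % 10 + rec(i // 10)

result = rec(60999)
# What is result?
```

Sum of digits of 60999: 9 + 9 + 9 + 0 + 6 = 33

Answer: 33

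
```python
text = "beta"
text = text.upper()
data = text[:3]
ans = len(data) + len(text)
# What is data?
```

Trace:
`text = "beta"` → text = 'beta'
`text = text.upper()` → text = 'BETA'
`data = text[:3]` → data = 'BET'
`ans = len(data) + len(text)` → ans = 7
So data = 'BET'

Answer: 'BET'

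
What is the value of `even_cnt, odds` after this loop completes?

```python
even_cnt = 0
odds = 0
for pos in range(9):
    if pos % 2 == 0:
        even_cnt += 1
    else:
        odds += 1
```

Count evens and odds in range(9)
`even_cnt, odds` takes the values: (0, 0) → (1, 0) → (1, 1) → (2, 1) → (2, 2) → (3, 2) → (3, 3) → (4, 3) → (4, 4) → (5, 4)

Answer: 5, 4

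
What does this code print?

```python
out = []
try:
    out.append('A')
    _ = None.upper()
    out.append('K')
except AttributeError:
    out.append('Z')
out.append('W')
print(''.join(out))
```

Execution trace: 'A' (try body) → 'Z' (except AttributeError) → 'W' (after the try/except). Output: AZW

Answer: AZW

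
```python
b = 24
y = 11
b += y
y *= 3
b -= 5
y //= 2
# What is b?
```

Trace:
`b = 24` → b = 24
`y = 11` → y = 11
`b += y` → b = 35
`y *= 3` → y = 33
`b -= 5` → b = 30
`y //= 2` → y = 16
So b = 30

Answer: 30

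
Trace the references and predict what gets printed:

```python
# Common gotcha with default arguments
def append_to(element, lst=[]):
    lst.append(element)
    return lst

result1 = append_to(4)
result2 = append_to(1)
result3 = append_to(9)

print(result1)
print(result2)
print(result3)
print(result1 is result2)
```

Key concept: mutable default argument gotcha.
Step by step:
`result1 = append_to(4)` → result1 = [4]
`result2 = append_to(1)` → result1 = [4, 1] (same object as result2); result2 = [4, 1] (same object as result1)
`result3 = append_to(9)` → result1 = [4, 1, 9] (same object as result2, result3); result2 = [4, 1, 9] (same object as result1, result3); result3 = [4, 1, 9] (same object as result1, result2)
`print(result1)` → prints [4, 1, 9]
`print(result2)` → prints [4, 1, 9]
`print(result3)` → prints [4, 1, 9]
`print(result1 is result2)` → prints True

Answer:
[4, 1, 9]
[4, 1, 9]
[4, 1, 9]
True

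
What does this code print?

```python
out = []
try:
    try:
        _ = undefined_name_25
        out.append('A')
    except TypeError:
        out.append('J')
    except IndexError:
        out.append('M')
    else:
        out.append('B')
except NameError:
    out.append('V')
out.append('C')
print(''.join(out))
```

Execution trace: 'V' (outer except NameError) → 'C' (after the try/except). Output: VC

Answer: VC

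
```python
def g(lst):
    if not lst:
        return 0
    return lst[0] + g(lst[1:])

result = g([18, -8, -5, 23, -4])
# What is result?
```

18 + (-8) + (-5) + 23 + (-4) + 0 = 24

Answer: 24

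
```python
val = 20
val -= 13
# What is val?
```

Trace:
`val = 20` → val = 20
`val -= 13` → val = 7
So val = 7

Answer: 7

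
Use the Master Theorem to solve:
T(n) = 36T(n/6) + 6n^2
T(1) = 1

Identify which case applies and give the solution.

a=36, b=6, f(n)=6n^2. log_6(36) = 2. Since c=2 = 2, Case 2 applies: T(n) = Θ(n^log_b(a) · log n) = O(n^2 log n).

Answer: O(n^2 log n) - Case 2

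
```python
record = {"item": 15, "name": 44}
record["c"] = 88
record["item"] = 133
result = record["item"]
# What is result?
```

Trace:
`record = {"item": 15, "name": 44}` → record = {'item': 15, 'name': 44}
`record["c"] = 88` → record = {'item': 15, 'name': 44, 'c': 88}
`record["item"] = 133` → record = {'item': 133, 'name': 44, 'c': 88}
`result = record["item"]` → result = 133
So result = 133

Answer: 133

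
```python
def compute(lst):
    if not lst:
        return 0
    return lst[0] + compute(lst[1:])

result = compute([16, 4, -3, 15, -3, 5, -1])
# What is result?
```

16 + 4 + (-3) + 15 + (-3) + 5 + (-1) + 0 = 33

Answer: 33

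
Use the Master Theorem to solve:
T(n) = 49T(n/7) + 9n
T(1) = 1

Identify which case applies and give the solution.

a=49, b=7, f(n)=9n. log_7(49) = 2. Since c=1 < 2, Case 1 applies: T(n) = Θ(n^log_b(a)) = O(n^2).

Answer: O(n^2) - Case 1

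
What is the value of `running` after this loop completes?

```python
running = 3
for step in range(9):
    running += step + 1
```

Start at 3, add 1 to 9 = 48
`running` takes the values: 3 → 4 → 6 → 9 → 13 → 18 → 24 → 31 → 39 → 48

Answer: 48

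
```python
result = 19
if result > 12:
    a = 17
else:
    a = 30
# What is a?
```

Trace:
`result = 19` → result = 19
`if result > 12: ...` → result > 12 is True → a = 17
So a = 17

Answer: 17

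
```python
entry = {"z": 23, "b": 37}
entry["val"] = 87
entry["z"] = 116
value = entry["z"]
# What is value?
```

Trace:
`entry = {"z": 23, "b": 37}` → entry = {'z': 23, 'b': 37}
`entry["val"] = 87` → entry = {'z': 23, 'b': 37, 'val': 87}
`entry["z"] = 116` → entry = {'z': 116, 'b': 37, 'val': 87}
`value = entry["z"]` → value = 116
So value = 116

Answer: 116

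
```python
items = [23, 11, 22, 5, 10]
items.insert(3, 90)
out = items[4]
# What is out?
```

Trace:
`items = [23, 11, 22, 5, 10]` → items = [23, 11, 22, 5, 10]
`items.insert(3, 90)` → items = [23, 11, 22, 90, 5, 10]
`out = items[4]` → out = 5
So out = 5

Answer: 5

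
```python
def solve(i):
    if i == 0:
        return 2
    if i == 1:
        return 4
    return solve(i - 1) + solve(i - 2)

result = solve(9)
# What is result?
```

Build up from base cases: solve(0)=2, solve(1)=4, solve(2)=6, solve(3)=10, solve(4)=16, solve(5)=26, solve(6)=42, ..., solve(9)=178

Answer: 178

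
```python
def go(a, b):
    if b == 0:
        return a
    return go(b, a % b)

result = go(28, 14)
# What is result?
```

go(28, 14) -> go(14, 0) -> 14

Answer: 14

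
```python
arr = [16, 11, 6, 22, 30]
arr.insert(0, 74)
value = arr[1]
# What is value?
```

Trace:
`arr = [16, 11, 6, 22, 30]` → arr = [16, 11, 6, 22, 30]
`arr.insert(0, 74)` → arr = [74, 16, 11, 6, 22, 30]
`value = arr[1]` → value = 16
So value = 16

Answer: 16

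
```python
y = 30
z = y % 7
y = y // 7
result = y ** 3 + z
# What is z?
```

Trace:
`y = 30` → y = 30
`z = y % 7` → z = 2
`y = y // 7` → y = 4
`result = y ** 3 + z` → result = 66
So z = 2

Answer: 2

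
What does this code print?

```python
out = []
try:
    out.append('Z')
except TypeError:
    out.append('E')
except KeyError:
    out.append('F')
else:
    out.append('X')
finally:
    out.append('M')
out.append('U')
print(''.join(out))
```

Execution trace: 'Z' (try body, no exception) → 'X' (else) → 'M' (finally) → 'U' (after the try/except). Output: ZXMU

Answer: ZXMU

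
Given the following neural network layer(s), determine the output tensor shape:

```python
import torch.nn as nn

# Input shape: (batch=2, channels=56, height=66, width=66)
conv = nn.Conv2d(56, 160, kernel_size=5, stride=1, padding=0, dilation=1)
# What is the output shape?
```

Input: (2, 56, 66, 66) -> Output: (2, 160, 62, 62)

Answer: (2, 160, 62, 62)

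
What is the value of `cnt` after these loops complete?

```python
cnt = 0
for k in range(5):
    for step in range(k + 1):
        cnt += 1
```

Triangle: 1 + 2 + ... + 5
`cnt` takes the values: 0 → 1 → 2 → 3 → 4 → 5 → 6 → 7 → 8 → 9 → 10 → 11 → 12 → 13 → 14 → 15

Answer: 15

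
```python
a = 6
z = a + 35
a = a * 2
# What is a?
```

Trace:
`a = 6` → a = 6
`z = a + 35` → z = 41
`a = a * 2` → a = 12
So a = 12

Answer: 12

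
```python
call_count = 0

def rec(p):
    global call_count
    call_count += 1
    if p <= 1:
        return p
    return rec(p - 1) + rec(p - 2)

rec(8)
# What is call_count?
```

Calls(p) = 1 + Calls(p-1) + Calls(p-2); Calls(0)=Calls(1)=1. For p=8 this gives 67.

Answer: 67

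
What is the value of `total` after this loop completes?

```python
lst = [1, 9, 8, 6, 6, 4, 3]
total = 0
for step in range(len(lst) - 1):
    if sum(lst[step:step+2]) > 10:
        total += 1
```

Count windows with sum > 10
`total` takes the values: 0 → 1 → 2 → 3

Answer: 3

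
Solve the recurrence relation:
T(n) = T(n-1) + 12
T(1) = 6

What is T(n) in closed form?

Unrolling: T(n) = T(1) + 12·(n-1) = 6 + 12(n-1) = 12n - 6.

Answer: T(n) = 12n - 6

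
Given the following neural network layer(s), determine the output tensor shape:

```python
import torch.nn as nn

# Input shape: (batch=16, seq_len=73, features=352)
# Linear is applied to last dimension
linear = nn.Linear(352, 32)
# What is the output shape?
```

Input: (16, 73, 352) -> Output: (16, 73, 32)

Answer: (16, 73, 32)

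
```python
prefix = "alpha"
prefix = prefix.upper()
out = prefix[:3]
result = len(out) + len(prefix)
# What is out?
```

Trace:
`prefix = "alpha"` → prefix = 'alpha'
`prefix = prefix.upper()` → prefix = 'ALPHA'
`out = prefix[:3]` → out = 'ALP'
`result = len(out) + len(prefix)` → result = 8
So out = 'ALP'

Answer: 'ALP'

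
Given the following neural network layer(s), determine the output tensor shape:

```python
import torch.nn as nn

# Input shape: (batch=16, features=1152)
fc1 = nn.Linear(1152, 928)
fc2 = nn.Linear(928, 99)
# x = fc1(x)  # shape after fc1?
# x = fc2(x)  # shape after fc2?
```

Input: (16, 1152) -> after fc1: (16, 928) -> Output: (16, 99)

Answer: (16, 99)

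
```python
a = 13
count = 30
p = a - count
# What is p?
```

Trace:
`a = 13` → a = 13
`count = 30` → count = 30
`p = a - count` → p = -17
So p = -17

Answer: -17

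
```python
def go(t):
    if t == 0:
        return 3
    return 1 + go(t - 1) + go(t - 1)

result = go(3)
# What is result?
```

go(t) = 1 + 2·go(t-1), go(0)=3. Closed form: (3+1)·2^3 - 1 = 31.

Answer: 31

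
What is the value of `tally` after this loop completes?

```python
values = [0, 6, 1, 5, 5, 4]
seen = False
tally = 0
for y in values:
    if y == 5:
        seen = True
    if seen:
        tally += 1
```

Count elements after first 5 in [0, 6, 1, 5, 5, 4]
`tally` takes the values: 0 → 1 → 2 → 3

Answer: 3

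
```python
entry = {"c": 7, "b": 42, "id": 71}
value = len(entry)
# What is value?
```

Trace:
`entry = {"c": 7, "b": 42, "id": 71}` → entry = {'c': 7, 'b': 42, 'id': 71}
`value = len(entry)` → value = 3
So value = 3

Answer: 3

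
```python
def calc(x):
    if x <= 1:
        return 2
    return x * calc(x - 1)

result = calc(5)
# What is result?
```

calc(5) = 5 * 4 * 3 * 2 * 2 = 240

Answer: 240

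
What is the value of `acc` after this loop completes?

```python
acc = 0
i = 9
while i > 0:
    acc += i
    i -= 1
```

Sum 9 down to 1
`acc` takes the values: 0 → 9 → 17 → 24 → 30 → 35 → 39 → 42 → 44 → 45

Answer: 45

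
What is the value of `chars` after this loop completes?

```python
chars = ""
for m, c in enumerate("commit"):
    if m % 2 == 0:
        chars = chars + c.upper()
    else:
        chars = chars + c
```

Uppercase even positions in 'commit'
`chars` takes the values: "" → "C" → "Co" → "CoM" → "CoMm" → "CoMmI" → "CoMmIt"

Answer: "CoMmIt"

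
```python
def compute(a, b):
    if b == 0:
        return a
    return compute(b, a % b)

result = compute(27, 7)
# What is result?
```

compute(27, 7) -> compute(7, 6) -> compute(6, 1) -> compute(1, 0) -> 1

Answer: 1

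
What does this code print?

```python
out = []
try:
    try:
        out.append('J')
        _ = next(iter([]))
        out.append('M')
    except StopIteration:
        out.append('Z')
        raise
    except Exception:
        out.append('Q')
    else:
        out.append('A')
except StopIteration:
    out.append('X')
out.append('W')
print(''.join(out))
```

Execution trace: 'J' (inner try body) → 'Z' (inner except StopIteration) → 'X' (outer except StopIteration) → 'W' (after the try/except). Output: JZXW

Answer: JZXW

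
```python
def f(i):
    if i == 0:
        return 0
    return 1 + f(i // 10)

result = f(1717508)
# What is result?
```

Count of digits of 1717508: 7

Answer: 7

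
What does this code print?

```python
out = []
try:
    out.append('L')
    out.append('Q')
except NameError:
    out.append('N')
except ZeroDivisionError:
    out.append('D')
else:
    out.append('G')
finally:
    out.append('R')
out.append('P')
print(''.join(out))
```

Execution trace: 'L' (try body) → 'Q' (try body, no exception) → 'G' (else) → 'R' (finally) → 'P' (after the try/except). Output: LQGRP

Answer: LQGRP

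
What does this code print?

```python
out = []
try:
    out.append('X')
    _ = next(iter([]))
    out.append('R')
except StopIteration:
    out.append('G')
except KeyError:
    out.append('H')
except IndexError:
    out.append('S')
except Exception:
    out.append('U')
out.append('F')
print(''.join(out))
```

Execution trace: 'X' (try body) → 'G' (except StopIteration) → 'F' (after the try/except). Output: XGF

Answer: XGF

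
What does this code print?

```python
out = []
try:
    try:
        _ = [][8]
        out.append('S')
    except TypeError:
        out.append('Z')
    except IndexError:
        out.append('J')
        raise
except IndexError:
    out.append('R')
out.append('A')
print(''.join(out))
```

Execution trace: 'J' (inner except IndexError) → 'R' (outer except IndexError) → 'A' (after the try/except). Output: JRA

Answer: JRA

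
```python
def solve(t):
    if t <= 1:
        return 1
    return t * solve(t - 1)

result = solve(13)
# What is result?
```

solve(13) = 13 * 12 * 11 * 10 * 9 * 8 * 7 * 6 * 5 * 4 * 3 * 2 * 1 = 6227020800

Answer: 6227020800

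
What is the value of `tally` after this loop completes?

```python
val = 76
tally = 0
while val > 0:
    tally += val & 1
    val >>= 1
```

Count set bits in 76 (binary: 0b1001100)
`tally` takes the values: 0 → 1 → 2 → 3

Answer: 3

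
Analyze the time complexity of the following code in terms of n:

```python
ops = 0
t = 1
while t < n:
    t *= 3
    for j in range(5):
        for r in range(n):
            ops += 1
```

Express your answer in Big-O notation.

Each loop level contributes: log n × 1 × n. Multiplying the contributions gives O(n log n).

Answer: O(n log n)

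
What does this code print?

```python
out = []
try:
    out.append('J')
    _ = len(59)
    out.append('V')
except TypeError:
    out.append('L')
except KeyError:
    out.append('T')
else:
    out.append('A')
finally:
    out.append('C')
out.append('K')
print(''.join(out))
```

Execution trace: 'J' (try body) → 'L' (except TypeError) → 'C' (finally) → 'K' (after the try/except). Output: JLCK

Answer: JLCK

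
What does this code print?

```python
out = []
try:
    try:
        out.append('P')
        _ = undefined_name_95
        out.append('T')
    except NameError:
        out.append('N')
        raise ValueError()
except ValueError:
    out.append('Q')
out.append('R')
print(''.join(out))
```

Execution trace: 'P' (inner try body) → 'N' (inner except NameError) → 'Q' (outer except ValueError) → 'R' (after the try/except). Output: PNQR

Answer: PNQR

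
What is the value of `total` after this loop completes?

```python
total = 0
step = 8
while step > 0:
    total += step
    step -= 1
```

Sum 8 down to 1
`total` takes the values: 0 → 8 → 15 → 21 → 26 → 30 → 33 → 35 → 36

Answer: 36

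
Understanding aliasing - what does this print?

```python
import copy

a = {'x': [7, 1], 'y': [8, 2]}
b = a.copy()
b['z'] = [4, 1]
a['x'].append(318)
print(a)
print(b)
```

Key concept: shallow copy of dict with mutable values.
Step by step:
`a = {'x': [7, 1], 'y': [8, 2]}` → a = {'x': [7, 1], 'y': [8, 2]}
`b = a.copy()` → b = {'x': [7, 1], 'y': [8, 2]}
`b['z'] = [4, 1]` → b = {'x': [7, 1], 'y': [8, 2], 'z': [4, 1]}
`a['x'].append(318)` → a = {'x': [7, 1, 318], 'y': [8, 2]}; b = {'x': [7, 1, 318], 'y': [8, 2], 'z': [4, 1]}
`print(a)` → prints {'x': [7, 1, 318], 'y': [8, 2]}
`print(b)` → prints {'x': [7, 1, 318], 'y': [8, 2], 'z': [4, 1]}

Answer:
{'x': [7, 1, 318], 'y': [8, 2]}
{'x': [7, 1, 318], 'y': [8, 2], 'z': [4, 1]}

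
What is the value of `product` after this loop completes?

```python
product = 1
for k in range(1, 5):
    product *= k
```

4! = 24
`product` takes the values: 1 → 2 → 6 → 24

Answer: 24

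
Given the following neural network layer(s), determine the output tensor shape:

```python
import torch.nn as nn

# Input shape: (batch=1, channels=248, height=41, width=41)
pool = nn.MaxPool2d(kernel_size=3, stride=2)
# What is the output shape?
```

Input: (1, 248, 41, 41) -> Output: (1, 248, 20, 20)

Answer: (1, 248, 20, 20)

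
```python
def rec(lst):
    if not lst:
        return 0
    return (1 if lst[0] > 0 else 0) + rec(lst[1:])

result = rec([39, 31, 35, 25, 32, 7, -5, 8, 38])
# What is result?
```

Count of positive elements in [39, 31, 35, 25, 32, 7, -5, 8, 38] = 8

Answer: 8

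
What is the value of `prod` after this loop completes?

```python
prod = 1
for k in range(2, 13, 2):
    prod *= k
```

Product of even numbers 2 to 12
`prod` takes the values: 1 → 2 → 8 → 48 → 384 → 3840 → 46080

Answer: 46080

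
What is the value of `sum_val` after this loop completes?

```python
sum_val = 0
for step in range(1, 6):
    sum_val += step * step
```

Sum of squares 1² to 5² = 55
`sum_val` takes the values: 0 → 1 → 5 → 14 → 30 → 55

Answer: 55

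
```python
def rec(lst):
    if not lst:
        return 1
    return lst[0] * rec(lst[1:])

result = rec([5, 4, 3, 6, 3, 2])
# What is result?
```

Product over [5, 4, 3, 6, 3, 2] = 5 * 4 * 3 * 6 * 3 * 2 = 2160

Answer: 2160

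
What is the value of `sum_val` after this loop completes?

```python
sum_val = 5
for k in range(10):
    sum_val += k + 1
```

Start at 5, add 1 to 10 = 60
`sum_val` takes the values: 5 → 6 → 8 → 11 → 15 → 20 → 26 → 33 → 41 → 50 → 60

Answer: 60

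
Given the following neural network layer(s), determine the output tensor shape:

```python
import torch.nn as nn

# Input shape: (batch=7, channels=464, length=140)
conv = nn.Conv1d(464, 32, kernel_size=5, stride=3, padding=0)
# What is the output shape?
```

Input: (7, 464, 140) -> Output: (7, 32, 46)

Answer: (7, 32, 46)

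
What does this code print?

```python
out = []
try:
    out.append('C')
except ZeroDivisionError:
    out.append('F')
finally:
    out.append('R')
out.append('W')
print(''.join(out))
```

Execution trace: 'C' (try body, no exception) → 'R' (finally) → 'W' (after the try/except). Output: CRW

Answer: CRW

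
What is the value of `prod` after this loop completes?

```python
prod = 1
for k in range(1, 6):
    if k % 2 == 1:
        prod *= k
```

Product of odd numbers 1 to 5
`prod` takes the values: 1 → 3 → 15

Answer: 15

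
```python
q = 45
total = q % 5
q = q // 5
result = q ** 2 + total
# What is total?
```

Trace:
`q = 45` → q = 45
`total = q % 5` → total = 0
`q = q // 5` → q = 9
`result = q ** 2 + total` → result = 81
So total = 0

Answer: 0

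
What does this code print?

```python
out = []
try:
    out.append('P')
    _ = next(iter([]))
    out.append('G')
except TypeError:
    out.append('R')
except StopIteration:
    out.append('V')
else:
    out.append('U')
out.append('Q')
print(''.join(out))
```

Execution trace: 'P' (try body) → 'V' (except StopIteration) → 'Q' (after the try/except). Output: PVQ

Answer: PVQ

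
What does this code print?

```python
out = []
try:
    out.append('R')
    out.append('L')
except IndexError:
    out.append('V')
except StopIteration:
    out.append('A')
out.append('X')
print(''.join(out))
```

Execution trace: 'R' (try body) → 'L' (try body, no exception) → 'X' (after the try/except). Output: RLX

Answer: RLX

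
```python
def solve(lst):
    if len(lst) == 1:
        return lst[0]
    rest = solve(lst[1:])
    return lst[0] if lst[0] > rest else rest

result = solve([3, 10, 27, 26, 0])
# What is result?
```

Recursive max over [3, 10, 27, 26, 0] = 27

Answer: 27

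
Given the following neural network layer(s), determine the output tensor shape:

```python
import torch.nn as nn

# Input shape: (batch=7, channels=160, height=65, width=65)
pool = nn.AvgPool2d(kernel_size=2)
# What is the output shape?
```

Input: (7, 160, 65, 65) -> Output: (7, 160, 32, 32)

Answer: (7, 160, 32, 32)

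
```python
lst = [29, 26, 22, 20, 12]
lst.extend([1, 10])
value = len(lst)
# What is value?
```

Trace:
`lst = [29, 26, 22, 20, 12]` → lst = [29, 26, 22, 20, 12]
`lst.extend([1, 10])` → lst = [29, 26, 22, 20, 12, 1, 10]
`value = len(lst)` → value = 7
So value = 7

Answer: 7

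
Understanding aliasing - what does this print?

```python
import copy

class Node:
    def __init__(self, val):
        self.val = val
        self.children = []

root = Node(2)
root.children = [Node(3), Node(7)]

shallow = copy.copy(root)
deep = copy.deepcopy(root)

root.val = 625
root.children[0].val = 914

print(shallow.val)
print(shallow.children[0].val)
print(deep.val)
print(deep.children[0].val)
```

Key concept: deep copy with custom objects.
Step by step:
`root = Node(2)` → root = Node(val=2, children=[])
`root.children = [Node(3), Node(7)]` → root = Node(val=2, children=[Node(val=3, children=[]), Node(val=7, children=[])])
`shallow = copy.copy(root)` → shallow = Node(val=2, children=[Node(val=3, children=[]), Node(val=7, children=[])])
`deep = copy.deepcopy(root)` → deep = Node(val=2, children=[Node(val=3, children=[]), Node(val=7, children=[])])
`root.val = 625` → root = Node(val=625, children=[Node(val=3, children=[]), Node(val=7, children=[])])
`root.children[0].val = 914` → root = Node(val=625, children=[Node(val=914, children=[]), Node(val=7, children=[])]); shallow = Node(val=2, children=[Node(val=914, children=[]), Node(val=7, children=[])])
`print(shallow.val)` → prints 2
`print(shallow.children[0].val)` → prints 914
`print(deep.val)` → prints 2
`print(deep.children[0].val)` → prints 3

Answer:
2
914
2
3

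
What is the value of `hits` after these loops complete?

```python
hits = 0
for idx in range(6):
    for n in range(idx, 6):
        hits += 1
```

Upper triangle: 6 + 5 + ... + 1
`hits` takes the values: 0 → 1 → 2 → 3 → 4 → 5 → 6 → 7 → 8 → 9 → 10 → 11 → 12 → 13 → 14 → 15 → 16 → 17 → 18 → 19 → 20 → 21

Answer: 21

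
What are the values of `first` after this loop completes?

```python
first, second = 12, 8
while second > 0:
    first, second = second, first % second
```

GCD of 12 and 8
`first` takes the values: 12 → 8 → 4

Answer: 4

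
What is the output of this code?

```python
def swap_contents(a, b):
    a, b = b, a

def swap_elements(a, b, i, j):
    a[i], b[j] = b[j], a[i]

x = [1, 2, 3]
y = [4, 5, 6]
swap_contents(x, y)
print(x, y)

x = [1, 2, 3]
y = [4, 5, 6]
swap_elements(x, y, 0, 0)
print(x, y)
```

Key concept: parameter rebinding vs mutation.
Step by step:
`x = [1, 2, 3]` → x = [1, 2, 3]
`y = [4, 5, 6]` → y = [4, 5, 6]
`swap_contents(x, y)` → no visible change to tracked variables
`print(x, y)` → prints [1, 2, 3] [4, 5, 6]
`x = [1, 2, 3]` → x = [1, 2, 3]
`y = [4, 5, 6]` → y = [4, 5, 6]
`swap_elements(x, y, 0, 0)` → x = [4, 2, 3]; y = [1, 5, 6]
`print(x, y)` → prints [4, 2, 3] [1, 5, 6]

Answer:
[1, 2, 3] [4, 5, 6]
[4, 2, 3] [1, 5, 6]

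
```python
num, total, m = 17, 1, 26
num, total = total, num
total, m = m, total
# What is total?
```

Trace:
`num, total, m = 17, 1, 26` → num = 17; total = 1; m = 26
`num, total = total, num` → num = 1; total = 17
`total, m = m, total` → total = 26; m = 17
So total = 26

Answer: 26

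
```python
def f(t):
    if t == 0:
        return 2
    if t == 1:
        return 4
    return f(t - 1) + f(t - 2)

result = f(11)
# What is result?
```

Build up from base cases: f(0)=2, f(1)=4, f(2)=6, f(3)=10, f(4)=16, f(5)=26, f(6)=42, ..., f(11)=466

Answer: 466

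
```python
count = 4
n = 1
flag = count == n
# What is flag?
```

Trace:
`count = 4` → count = 4
`n = 1` → n = 1
`flag = count == n` → flag = False
So flag = False

Answer: False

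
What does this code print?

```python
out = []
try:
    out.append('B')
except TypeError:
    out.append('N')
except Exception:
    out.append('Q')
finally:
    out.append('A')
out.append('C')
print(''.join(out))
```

Execution trace: 'B' (try body, no exception) → 'A' (finally) → 'C' (after the try/except). Output: BAC

Answer: BAC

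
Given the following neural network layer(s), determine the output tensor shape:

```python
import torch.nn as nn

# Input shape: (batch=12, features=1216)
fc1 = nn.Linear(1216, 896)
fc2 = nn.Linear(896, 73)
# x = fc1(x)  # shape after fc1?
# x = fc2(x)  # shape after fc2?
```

Input: (12, 1216) -> after fc1: (12, 896) -> Output: (12, 73)

Answer: (12, 73)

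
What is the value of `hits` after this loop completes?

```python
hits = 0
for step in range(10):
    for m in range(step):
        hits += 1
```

Triangle number: 0+1+2+...+9
`hits` takes the values: 0 → 1 → 2 → 3 → 4 → 5 → 6 → 7 → 8 → 9 → 10 → 11 → 12 → 13 → 14 → 15 → 16 → 17 → 18 → 19 → 20 → 21 → 22 → 23 → 24 → 25 → 26 → 27 → 28 → 29 → … → 41 → 42 → 43 → 44 → 45

Answer: 45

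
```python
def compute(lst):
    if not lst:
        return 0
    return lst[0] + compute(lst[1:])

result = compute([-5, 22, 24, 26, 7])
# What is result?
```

(-5) + 22 + 24 + 26 + 7 + 0 = 74

Answer: 74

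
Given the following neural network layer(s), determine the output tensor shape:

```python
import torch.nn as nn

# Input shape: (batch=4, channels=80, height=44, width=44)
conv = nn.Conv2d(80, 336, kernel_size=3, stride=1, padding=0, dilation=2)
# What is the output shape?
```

Input: (4, 80, 44, 44) -> Output: (4, 336, 40, 40)

Answer: (4, 336, 40, 40)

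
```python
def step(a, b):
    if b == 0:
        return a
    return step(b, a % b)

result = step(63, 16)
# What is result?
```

step(63, 16) -> step(16, 15) -> step(15, 1) -> step(1, 0) -> 1

Answer: 1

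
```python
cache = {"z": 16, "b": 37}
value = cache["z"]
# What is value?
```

Trace:
`cache = {"z": 16, "b": 37}` → cache = {'z': 16, 'b': 37}
`value = cache["z"]` → value = 16
So value = 16

Answer: 16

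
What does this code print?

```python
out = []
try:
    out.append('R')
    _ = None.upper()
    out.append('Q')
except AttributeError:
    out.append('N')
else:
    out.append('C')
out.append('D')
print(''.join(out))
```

Execution trace: 'R' (try body) → 'N' (except AttributeError) → 'D' (after the try/except). Output: RND

Answer: RND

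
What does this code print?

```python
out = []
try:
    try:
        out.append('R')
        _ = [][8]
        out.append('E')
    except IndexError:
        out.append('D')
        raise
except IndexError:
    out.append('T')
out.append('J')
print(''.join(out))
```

Execution trace: 'R' (inner try body) → 'D' (inner except IndexError) → 'T' (outer except IndexError) → 'J' (after the try/except). Output: RDTJ

Answer: RDTJ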